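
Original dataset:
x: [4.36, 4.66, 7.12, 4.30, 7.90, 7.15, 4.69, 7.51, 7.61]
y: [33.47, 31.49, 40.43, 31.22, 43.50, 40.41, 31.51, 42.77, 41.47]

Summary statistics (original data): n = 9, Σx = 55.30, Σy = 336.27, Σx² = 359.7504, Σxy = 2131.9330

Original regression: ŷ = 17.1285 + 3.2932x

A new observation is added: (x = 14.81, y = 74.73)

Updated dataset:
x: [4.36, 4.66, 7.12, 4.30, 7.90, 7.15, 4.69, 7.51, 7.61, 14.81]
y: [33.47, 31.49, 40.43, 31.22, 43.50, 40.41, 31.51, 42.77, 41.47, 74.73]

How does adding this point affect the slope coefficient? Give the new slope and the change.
New slope β₁ = 4.0798 versus 3.2932 before: a change of +0.7866 (+23.9%).

The new point has HIGH LEVERAGE: x = 14.81 is far from the original mean x̄ = 55.30/9 ≈ 6.14 (original range [4.30, 7.90]).

Step 1: Update the sums with the new point (n goes from 9 to 10)
Σx  = 55.30 + 14.81 = 70.11
Σy  = 336.27 + 74.73 = 411.00
Σx² = 359.7504 + 14.81² = 359.7504 + 219.3361 = 579.0865
Σxy = 2131.9330 + 14.81×74.73 = 2131.9330 + 1106.7513 = 3238.6843

Step 2: Recompute the slope with b₁ = (nΣxy − ΣxΣy) / (nΣx² − (Σx)²)
Numerator   = 10×3238.6843 − 70.11×411.00 = 32386.8430 − 28815.2100 = 3571.6330
Denominator = 10×579.0865 − 70.11² = 5790.8650 − 4915.4121 = 875.4529
b₁(new) = 3571.6330 / 875.4529 = 4.0798

(Same formula on the original sums: (9×2131.9330 − 55.30×336.27) / (9×359.7504 − 55.30²) = 591.6660 / 179.6636 = 3.2932, matching the given fit.)

Step 3: Change in slope
Δβ₁ = 4.0798 − 3.2932 = +0.7866
Relative change = +0.7866 / 3.2932 × 100% = +23.9%
→ the slope increases when the point is added.

A high-leverage point only changes the slope if it is off the original line; here y = 74.73 is above the original trend, so the slope increases.
In practice: investigate whether it comes from the same population as the rest of the sample; check such a point for data-entry or measurement error.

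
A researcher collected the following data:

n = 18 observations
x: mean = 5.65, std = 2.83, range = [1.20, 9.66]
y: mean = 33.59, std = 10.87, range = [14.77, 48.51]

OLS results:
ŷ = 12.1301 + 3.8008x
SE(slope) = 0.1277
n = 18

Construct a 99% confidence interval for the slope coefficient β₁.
The 99% CI for β₁ is (3.4278, 4.1738)

Confidence interval for the slope:

The 99% CI for β₁ is: β̂₁ ± t*(α/2, n-2) × SE(β̂₁)

Step 1: Find critical t-value
- Confidence level = 0.99
- Degrees of freedom = n - 2 = 18 - 2 = 16
- t*(α/2, 16) = 2.9208

Step 2: Calculate margin of error
Margin = 2.9208 × 0.1277 = 0.3730

Step 3: Construct interval
CI = 3.8008 ± 0.3730
CI = (3.4278, 4.1738)

Interpretation: We are 99% confident that the true slope β₁ lies between 3.4278 and 4.1738.
Both endpoints are positive, so the data support a genuinely positive slope at this confidence level.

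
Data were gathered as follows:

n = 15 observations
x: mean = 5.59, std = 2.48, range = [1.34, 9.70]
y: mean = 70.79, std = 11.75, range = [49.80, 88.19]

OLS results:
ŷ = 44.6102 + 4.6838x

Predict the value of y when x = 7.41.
ŷ = 79.3172

To predict y for x = 7.41, substitute into the regression equation:

ŷ = 44.6102 + 4.6838 × 7.41
ŷ = 44.6102 + 34.7070
ŷ = 79.3172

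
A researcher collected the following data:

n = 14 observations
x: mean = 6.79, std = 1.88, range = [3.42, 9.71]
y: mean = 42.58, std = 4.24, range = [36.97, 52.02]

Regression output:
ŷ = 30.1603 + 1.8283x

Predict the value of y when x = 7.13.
ŷ = 43.1961

To predict y for x = 7.13, substitute into the regression equation:

ŷ = 30.1603 + 1.8283 × 7.13
ŷ = 30.1603 + 13.0358
ŷ = 43.1961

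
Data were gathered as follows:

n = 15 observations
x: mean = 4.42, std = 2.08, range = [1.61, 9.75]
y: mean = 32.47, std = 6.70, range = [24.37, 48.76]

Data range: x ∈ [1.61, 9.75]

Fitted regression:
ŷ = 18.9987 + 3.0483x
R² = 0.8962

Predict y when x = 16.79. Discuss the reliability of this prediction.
ŷ = 70.1797, but this is extrapolation (above the data range [1.61, 9.75]) and may be unreliable.

Prediction calculation:
ŷ = 18.9987 + 3.0483 × 16.79
ŷ = 70.1797

Reliability:
- Data range: x ∈ [1.61, 9.75]
- Prediction point: x = 16.79 is 7.04 units above the observed range → this is EXTRAPOLATION, not interpolation

Why that matters here:
- Real relationships often flatten, saturate, or turn nonlinear at extremes
- The standard error of prediction grows with (x − x̄)², and x = 16.79 is far from x̄ = 4.42

Report the number if required, but flag clearly that it is an extrapolation.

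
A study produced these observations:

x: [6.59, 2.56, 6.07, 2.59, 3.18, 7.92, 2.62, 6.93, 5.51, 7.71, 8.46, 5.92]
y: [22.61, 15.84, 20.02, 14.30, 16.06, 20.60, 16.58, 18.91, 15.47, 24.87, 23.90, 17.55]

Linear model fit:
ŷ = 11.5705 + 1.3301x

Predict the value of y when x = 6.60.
ŷ = 20.3492

To predict y for x = 6.60, substitute into the regression equation:

ŷ = 11.5705 + 1.3301 × 6.60
ŷ = 11.5705 + 8.7787
ŷ = 20.3492

This is a point prediction; actual observations scatter around it by roughly the residual standard deviation.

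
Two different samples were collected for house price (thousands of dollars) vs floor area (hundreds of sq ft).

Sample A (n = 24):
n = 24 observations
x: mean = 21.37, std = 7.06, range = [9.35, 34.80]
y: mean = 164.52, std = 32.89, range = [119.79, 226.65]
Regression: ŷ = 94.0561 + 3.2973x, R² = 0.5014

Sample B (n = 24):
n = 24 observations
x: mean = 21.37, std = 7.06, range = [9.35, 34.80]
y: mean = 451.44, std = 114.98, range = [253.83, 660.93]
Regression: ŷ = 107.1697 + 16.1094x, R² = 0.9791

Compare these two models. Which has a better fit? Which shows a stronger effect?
Model B has the better fit (R² = 0.9791 vs 0.5014). Model B shows the stronger effect (|β₁| = 16.1094 vs 3.2973).

Model Comparison:

Fit — compare R²:
- Model A: R² = 0.5014 → 50.14% of variance in house price explained
- Model B: R² = 0.9791 → 97.91% of variance in house price explained
- 0.9791 > 0.5014 → Model B has the better fit

Strength of effect — compare |β₁|:
- Model A: β₁ = 3.2973 → predicted house price rises 3.2973 thousand dollars per additional hundred sq ft of floor area
- Model B: β₁ = 16.1094 → predicted house price rises 16.1094 thousand dollars per additional hundred sq ft of floor area
- |3.2973| < |16.1094| → Model B shows the stronger marginal effect

Note: A better fit (higher R²) doesn't necessarily mean a more important relationship.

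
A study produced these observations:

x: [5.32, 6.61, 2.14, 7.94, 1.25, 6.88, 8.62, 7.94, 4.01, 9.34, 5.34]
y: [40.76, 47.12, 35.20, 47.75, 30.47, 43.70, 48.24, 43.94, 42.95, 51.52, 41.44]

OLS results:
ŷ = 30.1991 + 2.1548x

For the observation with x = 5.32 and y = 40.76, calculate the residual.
Residual = -0.9026

The residual is the difference between the actual value and the predicted value:

Residual = y - ŷ

Step 1: Calculate predicted value
ŷ = 30.1991 + 2.1548 × 5.32
ŷ = 41.6626

Step 2: Calculate residual
Residual = 40.76 - 41.6626
Residual = -0.9026

Interpretation: the model overestimates the actual value by 0.9026 at this point (negative residual → observation lies below the fitted line).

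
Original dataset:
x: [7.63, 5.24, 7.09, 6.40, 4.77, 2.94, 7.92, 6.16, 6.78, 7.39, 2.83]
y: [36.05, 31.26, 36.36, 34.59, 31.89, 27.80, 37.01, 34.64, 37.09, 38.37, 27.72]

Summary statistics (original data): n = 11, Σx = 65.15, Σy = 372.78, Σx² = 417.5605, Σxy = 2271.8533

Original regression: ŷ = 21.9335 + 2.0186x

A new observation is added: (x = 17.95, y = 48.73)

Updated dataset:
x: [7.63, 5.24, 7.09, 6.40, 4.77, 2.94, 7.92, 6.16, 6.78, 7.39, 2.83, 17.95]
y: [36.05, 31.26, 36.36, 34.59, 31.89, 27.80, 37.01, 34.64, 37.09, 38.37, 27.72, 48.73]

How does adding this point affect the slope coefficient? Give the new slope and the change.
Adding the point moves β₁ from 2.0186 to 1.3853, i.e. it decreases by 0.6333 (-31.4%).

The new point has HIGH LEVERAGE: x = 17.95 is far from the original mean x̄ = 65.15/11 ≈ 5.92 (original range [2.83, 7.92]).

Step 1: Update the sums with the new point (n goes from 11 to 12)
Σx  = 65.15 + 17.95 = 83.10
Σy  = 372.78 + 48.73 = 421.51
Σx² = 417.5605 + 17.95² = 417.5605 + 322.2025 = 739.7630
Σxy = 2271.8533 + 17.95×48.73 = 2271.8533 + 874.7035 = 3146.5568

Step 2: Recompute the slope with b₁ = (nΣxy − ΣxΣy) / (nΣx² − (Σx)²)
Numerator   = 12×3146.5568 − 83.10×421.51 = 37758.6816 − 35027.4810 = 2731.2006
Denominator = 12×739.7630 − 83.10² = 8877.1560 − 6905.6100 = 1971.5460
b₁(new) = 2731.2006 / 1971.5460 = 1.3853

(Same formula on the original sums: (11×2271.8533 − 65.15×372.78) / (11×417.5605 − 65.15²) = 703.7693 / 348.6430 = 2.0186, matching the given fit.)

Step 3: Change in slope
Δβ₁ = 1.3853 − 2.0186 = -0.6333
Relative change = -0.6333 / 2.0186 × 100% = -31.4%
→ the slope decreases when the point is added.

Because the point sits below the extension of the original line at a high-leverage x, it tilts the fit down.
In practice: examine leverage (hᵢ) and Cook's distance rather than deleting it automatically; refit with and without it and report both if conclusions differ.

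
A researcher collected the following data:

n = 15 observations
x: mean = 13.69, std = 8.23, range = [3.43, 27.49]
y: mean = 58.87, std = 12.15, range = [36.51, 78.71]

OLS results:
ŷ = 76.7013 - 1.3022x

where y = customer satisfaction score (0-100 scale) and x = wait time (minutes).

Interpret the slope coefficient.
For each additional minute of wait time, predicted satisfaction score decreases by approximately 1.3022 points.

The slope coefficient β₁ = -1.3022 represents the marginal effect of wait time on satisfaction score.

Interpretation:
- Wait time up by 1 minute → predicted satisfaction score decreases by 1.3022 points
- The effect is assumed constant over the observed range of x (linearity)
- The slope describes association in these data, not necessarily a causal effect

(β₀ = 76.7013 is the fitted value at x = 0 and is not part of the slope interpretation.)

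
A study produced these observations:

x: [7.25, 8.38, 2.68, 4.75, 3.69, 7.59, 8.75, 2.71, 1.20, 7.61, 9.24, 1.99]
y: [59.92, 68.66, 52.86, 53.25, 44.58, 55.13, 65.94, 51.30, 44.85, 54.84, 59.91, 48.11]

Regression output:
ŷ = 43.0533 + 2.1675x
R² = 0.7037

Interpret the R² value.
The model explains 70.37% of the variance in y (R² = 0.7037), leaving 29.63% unexplained; the fit is strong.

R² = 1 − SS_res/SS_tot compares the residual scatter to the total scatter of y about its mean.

Here R² = 0.7037:
- Explained: 70.37% of the variation in y
- Unexplained (residual): 100% − 70.37% = 29.63%
- Rule of thumb (below 0.3 weak; 0.3 to below 0.7 moderate; 0.7 and above strong) → strong

Note: R² says nothing about causation, and a high R² does not by itself mean the linear form is appropriate — check the residuals.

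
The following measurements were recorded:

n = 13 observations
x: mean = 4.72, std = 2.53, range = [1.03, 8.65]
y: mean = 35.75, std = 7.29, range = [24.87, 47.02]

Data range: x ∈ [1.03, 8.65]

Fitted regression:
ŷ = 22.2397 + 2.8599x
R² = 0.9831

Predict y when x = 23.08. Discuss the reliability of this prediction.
The equation gives ŷ = 88.2462; however x = 23.08 is 14.43 units above the observed range, so this extrapolated value should not be trusted.

Prediction calculation:
ŷ = 22.2397 + 2.8599 × 23.08
ŷ = 88.2462

Reliability:
- Data range: x ∈ [1.03, 8.65]
- Prediction point: x = 23.08 is 14.43 units above the observed range → this is EXTRAPOLATION, not interpolation

Why that matters here:
- There are no observations near this x to validate the fitted line there
- The linear relationship may not hold outside the observed range
- R² describes fit only over the sampled x values; it says nothing about behaviour beyond them

Report the number if required, but flag clearly that it is an extrapolation.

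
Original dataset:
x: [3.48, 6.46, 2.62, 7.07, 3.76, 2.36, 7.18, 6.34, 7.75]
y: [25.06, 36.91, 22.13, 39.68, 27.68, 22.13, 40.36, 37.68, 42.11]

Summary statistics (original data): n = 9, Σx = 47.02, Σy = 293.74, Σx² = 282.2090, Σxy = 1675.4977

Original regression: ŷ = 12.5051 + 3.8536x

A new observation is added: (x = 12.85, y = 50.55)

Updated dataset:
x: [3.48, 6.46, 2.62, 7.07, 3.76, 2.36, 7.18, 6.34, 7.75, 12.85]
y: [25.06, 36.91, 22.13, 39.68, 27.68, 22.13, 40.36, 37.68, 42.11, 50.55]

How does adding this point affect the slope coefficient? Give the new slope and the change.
New slope β₁ = 2.9677 versus 3.8536 before: a change of -0.8859 (-23.0%).

x = 12.85 lies well outside the original x-range [2.36, 7.75] (x̄ ≈ 5.22), so this observation has high leverage and can move the slope substantially.

Step 1: Update the sums with the new point (n goes from 9 to 10)
Σx  = 47.02 + 12.85 = 59.87
Σy  = 293.74 + 50.55 = 344.29
Σx² = 282.2090 + 12.85² = 282.2090 + 165.1225 = 447.3315
Σxy = 1675.4977 + 12.85×50.55 = 1675.4977 + 649.5675 = 2325.0652

Step 2: Recompute the slope with b₁ = (nΣxy − ΣxΣy) / (nΣx² − (Σx)²)
Numerator   = 10×2325.0652 − 59.87×344.29 = 23250.6520 − 20612.6423 = 2638.0097
Denominator = 10×447.3315 − 59.87² = 4473.3150 − 3584.4169 = 888.8981
b₁(new) = 2638.0097 / 888.8981 = 2.9677

(Same formula on the original sums: (9×1675.4977 − 47.02×293.74) / (9×282.2090 − 47.02²) = 1267.8245 / 329.0006 = 3.8536, matching the given fit.)

Step 3: Change in slope
Δβ₁ = 2.9677 − 3.8536 = -0.8859
Relative change = -0.8859 / 3.8536 × 100% = -23.0%
→ the slope decreases when the point is added.

A high-leverage point only changes the slope if it is off the original line; here y = 50.55 is below the original trend, so the slope decreases.
In practice: refit with and without it and report both if conclusions differ.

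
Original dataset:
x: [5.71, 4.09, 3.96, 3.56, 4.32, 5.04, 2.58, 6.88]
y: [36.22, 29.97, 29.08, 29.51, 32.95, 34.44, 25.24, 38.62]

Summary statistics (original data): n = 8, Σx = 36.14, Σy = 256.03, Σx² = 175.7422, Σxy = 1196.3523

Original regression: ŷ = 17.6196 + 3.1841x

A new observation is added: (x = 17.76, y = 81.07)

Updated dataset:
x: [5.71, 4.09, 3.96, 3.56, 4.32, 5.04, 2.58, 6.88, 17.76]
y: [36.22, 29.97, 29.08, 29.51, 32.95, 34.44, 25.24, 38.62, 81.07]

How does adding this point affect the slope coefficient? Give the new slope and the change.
New slope β₁ = 3.6666 versus 3.1841 before: a change of +0.4825 (+15.2%).

x = 17.76 lies well outside the original x-range [2.58, 6.88] (x̄ ≈ 4.52), so this observation has high leverage and can move the slope substantially.

Step 1: Update the sums with the new point (n goes from 8 to 9)
Σx  = 36.14 + 17.76 = 53.90
Σy  = 256.03 + 81.07 = 337.10
Σx² = 175.7422 + 17.76² = 175.7422 + 315.4176 = 491.1598
Σxy = 1196.3523 + 17.76×81.07 = 1196.3523 + 1439.8032 = 2636.1555

Step 2: Recompute the slope with b₁ = (nΣxy − ΣxΣy) / (nΣx² − (Σx)²)
Numerator   = 9×2636.1555 − 53.90×337.10 = 23725.3995 − 18169.6900 = 5555.7095
Denominator = 9×491.1598 − 53.90² = 4420.4382 − 2905.2100 = 1515.2282
b₁(new) = 5555.7095 / 1515.2282 = 3.6666

(Same formula on the original sums: (8×1196.3523 − 36.14×256.03) / (8×175.7422 − 36.14²) = 317.8942 / 99.8380 = 3.1841, matching the given fit.)

Step 3: Change in slope
Δβ₁ = 3.6666 − 3.1841 = +0.4825
Relative change = +0.4825 / 3.1841 × 100% = +15.2%
→ the slope increases when the point is added.

Because the point sits above the extension of the original line at a high-leverage x, it tilts the fit up.
In practice: check such a point for data-entry or measurement error.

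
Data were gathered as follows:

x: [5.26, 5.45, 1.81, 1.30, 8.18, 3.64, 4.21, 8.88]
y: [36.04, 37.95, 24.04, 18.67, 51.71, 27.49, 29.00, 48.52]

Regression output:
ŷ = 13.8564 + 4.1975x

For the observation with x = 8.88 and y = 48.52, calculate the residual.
Residual = -2.6102

The residual is the difference between the actual value and the predicted value:

Residual = y - ŷ

Step 1: Calculate predicted value
ŷ = 13.8564 + 4.1975 × 8.88
ŷ = 51.1302

Step 2: Calculate residual
Residual = 48.52 - 51.1302
Residual = -2.6102

Interpretation: the model overestimates the actual value by 2.6102 at this point (negative residual → observation lies below the fitted line).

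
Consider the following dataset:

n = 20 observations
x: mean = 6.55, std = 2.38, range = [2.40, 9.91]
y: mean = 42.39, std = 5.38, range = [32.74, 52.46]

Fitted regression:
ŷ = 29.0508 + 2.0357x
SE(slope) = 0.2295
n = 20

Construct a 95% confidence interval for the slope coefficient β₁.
The 95% CI for β₁ is (1.5535, 2.5179)

Confidence interval for the slope:

The 95% CI for β₁ is: β̂₁ ± t*(α/2, n-2) × SE(β̂₁)

Step 1: Find critical t-value
- Confidence level = 0.95
- Degrees of freedom = n - 2 = 20 - 2 = 18
- t*(α/2, 18) = 2.1009

Step 2: Calculate margin of error
Margin = 2.1009 × 0.2295 = 0.4822

Step 3: Construct interval
CI = 2.0357 ± 0.4822
CI = (1.5535, 2.5179)

Interpretation: We are 95% confident that the true slope β₁ lies between 1.5535 and 2.5179.
Both endpoints are positive, so the data support a genuinely positive slope at this confidence level.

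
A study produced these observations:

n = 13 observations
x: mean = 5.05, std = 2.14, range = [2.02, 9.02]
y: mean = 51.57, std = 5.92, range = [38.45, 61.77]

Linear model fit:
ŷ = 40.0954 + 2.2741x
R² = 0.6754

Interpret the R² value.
R² = 0.6754 means 67.54% of the variation in y is explained by the linear relationship with x. This indicates a moderate fit.

R² (coefficient of determination) measures the proportion of variance in y explained by the regression model.

Here R² = 0.6754:
- Explained: 67.54% of the variation in y
- Unexplained (residual): 100% − 67.54% = 32.46%
- Rule of thumb (below 0.3 weak; 0.3 to below 0.7 moderate; 0.7 and above strong) → moderate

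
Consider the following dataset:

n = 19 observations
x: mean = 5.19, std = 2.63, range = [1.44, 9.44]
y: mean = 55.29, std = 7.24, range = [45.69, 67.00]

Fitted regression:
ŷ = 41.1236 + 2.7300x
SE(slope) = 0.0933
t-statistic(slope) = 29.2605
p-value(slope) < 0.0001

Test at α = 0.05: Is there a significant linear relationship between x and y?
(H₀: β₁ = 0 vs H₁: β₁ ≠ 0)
Since p-value < 0.0001 < α = 0.05, reject H₀ — the slope is significantly different from 0.

Hypothesis test for the slope coefficient:

H₀: β₁ = 0 (no linear relationship)
H₁: β₁ ≠ 0 (linear relationship exists)

Test statistic: t = β̂₁ / SE(β̂₁) = 2.7300 / 0.0933 = 29.2605

The p-value (<0.0001) is the probability, under H₀, of a t-statistic at least as extreme as |t| = 29.2605 (two-sided, df = n − 2 = 17).

Decision rule: reject H₀ if p-value < α.
p-value < 0.0001 < α = 0.05 → reject H₀.

At α = 0.05 the data do provide convincing evidence of a nonzero slope.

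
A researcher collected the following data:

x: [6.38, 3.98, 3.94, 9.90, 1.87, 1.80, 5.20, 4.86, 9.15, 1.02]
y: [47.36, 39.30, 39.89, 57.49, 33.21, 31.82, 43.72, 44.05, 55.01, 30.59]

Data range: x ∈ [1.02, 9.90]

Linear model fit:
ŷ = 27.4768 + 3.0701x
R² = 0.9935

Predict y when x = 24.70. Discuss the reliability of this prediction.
ŷ = 103.3083 (extrapolation — x = 24.70 lies outside [1.02, 9.90], so reliability is low).

Prediction calculation:
ŷ = 27.4768 + 3.0701 × 24.70
ŷ = 103.3083

Reliability:
- Data range: x ∈ [1.02, 9.90]
- Prediction point: x = 24.70 is 14.80 units above the observed range → this is EXTRAPOLATION, not interpolation

Why that matters here:
- There are no observations near this x to validate the fitted line there
- Real relationships often flatten, saturate, or turn nonlinear at extremes

The R² = 0.9935 only validates the fit within [1.02, 9.90]; treat ŷ = 103.3083 with caution.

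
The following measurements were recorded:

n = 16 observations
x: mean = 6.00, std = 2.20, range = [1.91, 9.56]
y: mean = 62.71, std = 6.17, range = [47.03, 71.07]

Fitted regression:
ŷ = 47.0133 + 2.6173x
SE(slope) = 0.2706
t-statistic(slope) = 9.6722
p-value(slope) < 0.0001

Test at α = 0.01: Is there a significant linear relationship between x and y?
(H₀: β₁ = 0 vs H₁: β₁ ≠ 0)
Since p-value < 0.0001 < α = 0.01, reject H₀ — the slope is significantly different from 0.

Hypothesis test for the slope coefficient:

H₀: β₁ = 0 (no linear relationship)
H₁: β₁ ≠ 0 (linear relationship exists)

Test statistic: t = β̂₁ / SE(β̂₁) = 2.6173 / 0.2706 = 9.6722

With df = 14, the two-sided p-value for |t| = 9.6722 is <0.0001.

Decision rule: reject H₀ if p-value < α.
p-value < 0.0001 < α = 0.01 → reject H₀.

There is sufficient evidence at the 1% significance level to conclude that a linear relationship exists between x and y.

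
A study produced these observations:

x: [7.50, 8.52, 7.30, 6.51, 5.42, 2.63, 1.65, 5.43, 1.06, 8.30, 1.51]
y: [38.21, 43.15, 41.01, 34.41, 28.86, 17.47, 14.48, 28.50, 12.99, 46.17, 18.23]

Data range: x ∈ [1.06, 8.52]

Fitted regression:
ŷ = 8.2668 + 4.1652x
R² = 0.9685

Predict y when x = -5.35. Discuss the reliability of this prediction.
ŷ = -14.0170 (extrapolation — x = -5.35 lies outside [1.06, 8.52], so reliability is low).

Prediction calculation:
ŷ = 8.2668 + 4.1652 × (-5.35)
ŷ = -14.0170

Reliability:
- Data range: x ∈ [1.06, 8.52]
- Prediction point: x = -5.35 is 6.41 units below the observed range → this is EXTRAPOLATION, not interpolation

Why that matters here:
- There are no observations near this x to validate the fitted line there
- The linear relationship may not hold outside the observed range
- R² describes fit only over the sampled x values; it says nothing about behaviour beyond them

A defensible statement: 'if the linear trend continued to x = -5.35, y would be about -14.0170' — the premise is untested.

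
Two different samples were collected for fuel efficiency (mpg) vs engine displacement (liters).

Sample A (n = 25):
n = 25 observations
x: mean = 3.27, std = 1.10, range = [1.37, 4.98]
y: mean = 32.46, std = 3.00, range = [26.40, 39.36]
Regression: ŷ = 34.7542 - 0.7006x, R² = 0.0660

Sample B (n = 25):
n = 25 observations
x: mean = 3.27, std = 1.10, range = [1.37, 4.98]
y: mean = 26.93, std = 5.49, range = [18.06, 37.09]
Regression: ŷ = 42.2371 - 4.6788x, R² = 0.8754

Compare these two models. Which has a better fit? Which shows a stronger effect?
Model B has the better fit (R² = 0.8754 vs 0.0660). Model B shows the stronger effect (|β₁| = 4.6788 vs 0.7006).

Model Comparison:

Which explains more variance? (R²)
- Model A: R² = 0.0660 → 6.60% of variance in fuel efficiency explained
- Model B: R² = 0.8754 → 87.54% of variance in fuel efficiency explained
- 0.8754 > 0.0660 → Model B has the better fit

Effect size (slope magnitude):
- Model A: β₁ = -0.7006 → predicted fuel efficiency falls 0.7006 mpg per additional liter of engine displacement
- Model B: β₁ = -4.6788 → predicted fuel efficiency falls 4.6788 mpg per additional liter of engine displacement
- |-0.7006| < |-4.6788| → Model B shows the stronger marginal effect

Note: A better fit (higher R²) doesn't necessarily mean a more important relationship.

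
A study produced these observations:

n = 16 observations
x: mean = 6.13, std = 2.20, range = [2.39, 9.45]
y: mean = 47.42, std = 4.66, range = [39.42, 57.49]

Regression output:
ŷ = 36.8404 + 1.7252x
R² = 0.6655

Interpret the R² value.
The model explains 66.55% of the variance in y (R² = 0.6655), leaving 33.45% unexplained; the fit is moderate.

R² (coefficient of determination) measures the proportion of variance in y explained by the regression model.

Here R² = 0.6655:
- Explained: 66.55% of the variation in y
- Unexplained (residual): 100% − 66.55% = 33.45%
- Rule of thumb (below 0.3 weak; 0.3 to below 0.7 moderate; 0.7 and above strong) → moderate

Calculation: R² = 1 − (SS_res / SS_tot), where SS_res is the sum of squared residuals and SS_tot the total sum of squares.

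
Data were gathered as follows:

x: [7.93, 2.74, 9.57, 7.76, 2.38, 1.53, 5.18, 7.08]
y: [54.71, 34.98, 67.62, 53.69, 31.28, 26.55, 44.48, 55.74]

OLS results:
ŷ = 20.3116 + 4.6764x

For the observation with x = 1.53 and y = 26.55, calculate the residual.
Residual = -0.9165

The residual is the difference between the actual value and the predicted value:

Residual = y - ŷ

Step 1: Calculate predicted value
ŷ = 20.3116 + 4.6764 × 1.53
ŷ = 27.4665

Step 2: Calculate residual
Residual = 26.55 - 27.4665
Residual = -0.9165

Interpretation: the model overestimates the actual value by 0.9165 at this point (negative residual → observation lies below the fitted line).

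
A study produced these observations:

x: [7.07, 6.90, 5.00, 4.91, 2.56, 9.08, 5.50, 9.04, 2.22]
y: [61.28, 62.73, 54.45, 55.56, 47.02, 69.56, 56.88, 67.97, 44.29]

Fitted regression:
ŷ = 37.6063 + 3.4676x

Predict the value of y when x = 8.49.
ŷ = 67.0462

Plug x = 8.49 into the fitted line:

ŷ = 37.6063 + 3.4676 × 8.49
ŷ = 37.6063 + 29.4399
ŷ = 67.0462

This is a point prediction; actual observations scatter around it by roughly the residual standard deviation.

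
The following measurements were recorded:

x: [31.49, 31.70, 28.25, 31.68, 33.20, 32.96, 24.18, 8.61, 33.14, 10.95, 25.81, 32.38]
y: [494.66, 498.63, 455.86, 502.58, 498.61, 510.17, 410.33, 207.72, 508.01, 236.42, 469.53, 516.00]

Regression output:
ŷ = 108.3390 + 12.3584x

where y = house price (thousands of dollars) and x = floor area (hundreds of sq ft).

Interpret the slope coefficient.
An increase of one hundred sq ft in floor area is associated with a 12.3584 thousand dollars increase in predicted house price.

β₁ = 12.3584 is the change in predicted house price (thousand dollars) per additional hundred sq ft of floor area.

Interpretation:
- Floor area up by 1 hundred sq ft → predicted house price increases by 12.3584 thousand dollars
- The effect is assumed constant over the observed range of x (linearity)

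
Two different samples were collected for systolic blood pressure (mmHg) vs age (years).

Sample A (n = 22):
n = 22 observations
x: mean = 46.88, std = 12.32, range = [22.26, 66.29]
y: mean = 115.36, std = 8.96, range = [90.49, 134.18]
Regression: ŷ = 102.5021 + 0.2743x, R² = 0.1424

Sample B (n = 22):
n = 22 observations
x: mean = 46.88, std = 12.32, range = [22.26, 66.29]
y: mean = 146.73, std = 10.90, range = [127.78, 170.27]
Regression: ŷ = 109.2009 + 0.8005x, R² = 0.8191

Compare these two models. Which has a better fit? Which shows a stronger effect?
Model B has the better fit (R² = 0.8191 vs 0.1424). Model B shows the stronger effect (|β₁| = 0.8005 vs 0.2743).

Model Comparison:

Fit — compare R²:
- Model A: R² = 0.1424 → 14.24% of variance in blood pressure explained
- Model B: R² = 0.8191 → 81.91% of variance in blood pressure explained
- 0.8191 > 0.1424 → Model B has the better fit

Strength of effect — compare |β₁|:
- Model A: β₁ = 0.2743 → predicted blood pressure rises 0.2743 mmHg per additional year of age
- Model B: β₁ = 0.8005 → predicted blood pressure rises 0.8005 mmHg per additional year of age
- |0.2743| < |0.8005| → Model B shows the stronger marginal effect

Notes:
- A better fit (higher R²) doesn't necessarily mean a more important relationship.
- The two samples could reflect different populations, time periods, or measurement quality.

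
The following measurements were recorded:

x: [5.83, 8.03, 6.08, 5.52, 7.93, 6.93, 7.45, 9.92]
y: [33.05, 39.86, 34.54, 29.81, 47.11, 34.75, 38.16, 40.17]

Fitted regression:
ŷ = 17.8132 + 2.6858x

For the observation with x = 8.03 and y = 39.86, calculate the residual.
Residual = 0.4798

The residual is the difference between the actual value and the predicted value:

Residual = y - ŷ

Step 1: Calculate predicted value
ŷ = 17.8132 + 2.6858 × 8.03
ŷ = 39.3802

Step 2: Calculate residual
Residual = 39.86 - 39.3802
Residual = 0.4798

Interpretation: the model underestimates the actual value by 0.4798 at this point (positive residual → observation lies above the fitted line).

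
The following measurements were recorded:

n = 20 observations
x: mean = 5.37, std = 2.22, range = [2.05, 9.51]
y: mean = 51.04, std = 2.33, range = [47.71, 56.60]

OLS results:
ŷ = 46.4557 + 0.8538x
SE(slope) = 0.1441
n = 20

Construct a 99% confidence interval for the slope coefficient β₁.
The 99% CI for β₁ is (0.4390, 1.2686)

Confidence interval for the slope:

The 99% CI for β₁ is: β̂₁ ± t*(α/2, n-2) × SE(β̂₁)

Step 1: Find critical t-value
- Confidence level = 0.99
- Degrees of freedom = n - 2 = 20 - 2 = 18
- t*(α/2, 18) = 2.8784

Step 2: Calculate margin of error
Margin = 2.8784 × 0.1441 = 0.4148

Step 3: Construct interval
CI = 0.8538 ± 0.4148
CI = (0.4390, 1.2686)

Interpretation: each one-unit increase in x is associated with a change in mean y of between 0.4390 and 1.2686, with 99% confidence.
The interval does not include 0, suggesting a significant linear relationship.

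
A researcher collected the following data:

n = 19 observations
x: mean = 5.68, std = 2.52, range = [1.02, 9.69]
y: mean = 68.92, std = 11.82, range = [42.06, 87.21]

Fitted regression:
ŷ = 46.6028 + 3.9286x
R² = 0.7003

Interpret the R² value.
About 70.03% of the variability in y is accounted for by the regression on x (R² = 0.7003) — a strong linear fit.

The coefficient of determination R² is the fraction of the total variation in y that the fitted line accounts for.

Here R² = 0.7003:
- Explained: 70.03% of the variation in y
- Unexplained (residual): 100% − 70.03% = 29.97%
- Rule of thumb (below 0.3 weak; 0.3 to below 0.7 moderate; 0.7 and above strong) → strong

Note: R² never decreases when predictors are added, so it should not be used alone to compare models of different size.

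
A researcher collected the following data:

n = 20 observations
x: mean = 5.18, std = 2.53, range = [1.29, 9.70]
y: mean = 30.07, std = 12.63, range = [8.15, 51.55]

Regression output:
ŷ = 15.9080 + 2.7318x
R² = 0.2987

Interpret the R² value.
The model explains 29.87% of the variance in y (R² = 0.2987), leaving 70.13% unexplained; the fit is weak.

The coefficient of determination R² is the fraction of the total variation in y that the fitted line accounts for.

Here R² = 0.2987:
- Explained: 29.87% of the variation in y
- Unexplained (residual): 100% − 29.87% = 70.13%
- Rule of thumb (below 0.3 weak; 0.3 to below 0.7 moderate; 0.7 and above strong) → weak

Note: R² says nothing about causation, and a high R² does not by itself mean the linear form is appropriate — check the residuals.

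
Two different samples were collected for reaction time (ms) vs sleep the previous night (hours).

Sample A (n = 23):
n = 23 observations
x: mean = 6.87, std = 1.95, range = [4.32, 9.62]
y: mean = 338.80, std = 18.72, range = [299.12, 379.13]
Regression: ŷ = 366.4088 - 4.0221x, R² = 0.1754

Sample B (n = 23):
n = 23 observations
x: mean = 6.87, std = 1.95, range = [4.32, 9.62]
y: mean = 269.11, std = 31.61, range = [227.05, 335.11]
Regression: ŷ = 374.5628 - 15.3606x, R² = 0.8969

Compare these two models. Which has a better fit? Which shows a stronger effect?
Model B has the better fit (R² = 0.8969 vs 0.1754). Model B shows the stronger effect (|β₁| = 15.3606 vs 4.0221).

Model Comparison:

Goodness of fit (R²):
- Model A: R² = 0.1754 → 17.54% of variance in reaction time explained
- Model B: R² = 0.8969 → 89.69% of variance in reaction time explained
- 0.8969 > 0.1754 → Model B has the better fit

Effect size (slope magnitude):
- Model A: β₁ = -4.0221 → predicted reaction time falls 4.0221 ms per additional hour of sleep
- Model B: β₁ = -15.3606 → predicted reaction time falls 15.3606 ms per additional hour of sleep
- |-4.0221| < |-15.3606| → Model B shows the stronger marginal effect

Notes:
- The two samples could reflect different populations, time periods, or measurement quality.
- R² measures how tightly points cluster around the line; β₁ measures how steep the line is — they answer different questions.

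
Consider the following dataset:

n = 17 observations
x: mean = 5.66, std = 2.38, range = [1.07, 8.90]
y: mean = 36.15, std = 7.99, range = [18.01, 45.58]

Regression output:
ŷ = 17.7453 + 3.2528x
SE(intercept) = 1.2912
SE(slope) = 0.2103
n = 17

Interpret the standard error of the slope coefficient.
SE(slope) = 0.2103 measures the uncertainty in the estimated slope. The coefficient is estimated precisely (SE/|β̂₁| = 6.5%).

SE(β̂₁) = s / √Sxx, where s is the residual standard deviation and Sxx = Σ(x − x̄)². It is the yardstick for how far β̂₁ = 3.2528 could plausibly be from the true slope.

Relative precision:
- SE / |β̂₁| = 0.2103 / 3.2528 = 6.5%
- Rule of thumb (under 20%: precise; 20% to under 50%: moderately precise; 50% or more: imprecise) → precise

Link to the t-test: t = β̂₁ / SE(β̂₁) = 3.2528 / 0.2103 = 15.4674, the statistic for H₀: β₁ = 0.

What drives SE(β̂₁): wider spread of x values → smaller SE.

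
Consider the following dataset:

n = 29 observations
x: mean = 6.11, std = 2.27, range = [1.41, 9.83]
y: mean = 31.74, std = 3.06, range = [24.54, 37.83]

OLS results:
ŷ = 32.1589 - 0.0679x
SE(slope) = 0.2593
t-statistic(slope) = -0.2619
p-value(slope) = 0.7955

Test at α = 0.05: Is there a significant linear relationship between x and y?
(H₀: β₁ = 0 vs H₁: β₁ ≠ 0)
Since p-value = 0.7955 ≥ α = 0.05, fail to reject H₀ — the slope is not significantly different from 0.

Hypothesis test for the slope coefficient:

H₀: β₁ = 0 (no linear relationship)
H₁: β₁ ≠ 0 (linear relationship exists)

Test statistic: t = β̂₁ / SE(β̂₁) = -0.0679 / 0.2593 = -0.2619

With df = 27, the two-sided p-value for |t| = 0.2619 is 0.7955.

Decision rule: reject H₀ if p-value < α.
p-value = 0.7955 ≥ α = 0.05 → fail to reject H₀.

At α = 0.05 the data do not provide convincing evidence of a nonzero slope.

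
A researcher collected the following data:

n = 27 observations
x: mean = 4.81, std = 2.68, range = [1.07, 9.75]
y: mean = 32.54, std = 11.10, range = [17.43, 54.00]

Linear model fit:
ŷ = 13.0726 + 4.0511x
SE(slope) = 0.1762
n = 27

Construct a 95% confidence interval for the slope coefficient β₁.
The 95% CI for β₁ is (3.6882, 4.4140)

Confidence interval for the slope:

The 95% CI for β₁ is: β̂₁ ± t*(α/2, n-2) × SE(β̂₁)

Step 1: Find critical t-value
- Confidence level = 0.95
- Degrees of freedom = n - 2 = 27 - 2 = 25
- t*(α/2, 25) = 2.0595

Step 2: Calculate margin of error
Margin = 2.0595 × 0.1762 = 0.3629

Step 3: Construct interval
CI = 4.0511 ± 0.3629
CI = (3.6882, 4.4140)

Interpretation: intervals built this way capture the true β₁ in 95% of repeated samples; here the plausible range for the per-unit effect of x on y is 3.6882 to 4.4140.
Both endpoints are positive, so the data support a genuinely positive slope at this confidence level.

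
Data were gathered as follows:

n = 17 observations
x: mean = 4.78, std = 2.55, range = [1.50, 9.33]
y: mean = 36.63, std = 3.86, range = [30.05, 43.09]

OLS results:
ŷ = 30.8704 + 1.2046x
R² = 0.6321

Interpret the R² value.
R² = 0.6321 means 63.21% of the variation in y is explained by the linear relationship with x. This indicates a moderate fit.

The coefficient of determination R² is the fraction of the total variation in y that the fitted line accounts for.

Here R² = 0.6321:
- Explained: 63.21% of the variation in y
- Unexplained (residual): 100% − 63.21% = 36.79%
- Rule of thumb (below 0.3 weak; 0.3 to below 0.7 moderate; 0.7 and above strong) → moderate

Equivalently, for simple linear regression R² = r², so |r| = √0.6321 ≈ 0.7950.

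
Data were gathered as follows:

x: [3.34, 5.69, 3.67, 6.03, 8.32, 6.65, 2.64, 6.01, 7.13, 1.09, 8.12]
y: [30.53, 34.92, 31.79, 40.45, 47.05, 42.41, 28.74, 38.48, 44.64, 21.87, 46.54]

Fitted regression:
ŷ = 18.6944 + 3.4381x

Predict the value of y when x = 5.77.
ŷ = 38.5322

To predict y for x = 5.77, substitute into the regression equation:

ŷ = 18.6944 + 3.4381 × 5.77
ŷ = 18.6944 + 19.8378
ŷ = 38.5322

This is the fitted mean response at that x — an individual observation would come with a wider prediction interval.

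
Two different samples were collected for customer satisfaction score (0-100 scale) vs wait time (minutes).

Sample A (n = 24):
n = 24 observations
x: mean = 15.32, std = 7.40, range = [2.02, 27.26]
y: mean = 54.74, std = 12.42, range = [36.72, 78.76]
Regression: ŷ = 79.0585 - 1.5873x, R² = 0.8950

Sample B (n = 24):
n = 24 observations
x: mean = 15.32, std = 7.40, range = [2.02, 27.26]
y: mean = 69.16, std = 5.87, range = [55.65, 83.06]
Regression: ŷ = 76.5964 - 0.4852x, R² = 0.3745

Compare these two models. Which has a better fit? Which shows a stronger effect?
Model A has the better fit (R² = 0.8950 vs 0.3745). Model A shows the stronger effect (|β₁| = 1.5873 vs 0.4852).

Model Comparison:

Which explains more variance? (R²)
- Model A: R² = 0.8950 → 89.50% of variance in satisfaction score explained
- Model B: R² = 0.3745 → 37.45% of variance in satisfaction score explained
- 0.8950 > 0.3745 → Model A has the better fit

Effect size (slope magnitude):
- Model A: β₁ = -1.5873 → predicted satisfaction score falls 1.5873 points per additional minute of wait time
- Model B: β₁ = -0.4852 → predicted satisfaction score falls 0.4852 points per additional minute of wait time
- |-1.5873| > |-0.4852| → Model A shows the stronger marginal effect

Notes:
- A better fit (higher R²) doesn't necessarily mean a more important relationship.
- R² measures how tightly points cluster around the line; β₁ measures how steep the line is — they answer different questions.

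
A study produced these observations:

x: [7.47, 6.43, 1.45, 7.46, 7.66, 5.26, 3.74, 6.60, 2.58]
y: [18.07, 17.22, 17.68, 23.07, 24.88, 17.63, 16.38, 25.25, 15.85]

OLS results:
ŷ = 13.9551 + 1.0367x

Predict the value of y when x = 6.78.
ŷ = 20.9839

Plug x = 6.78 into the fitted line:

ŷ = 13.9551 + 1.0367 × 6.78
ŷ = 13.9551 + 7.0288
ŷ = 20.9839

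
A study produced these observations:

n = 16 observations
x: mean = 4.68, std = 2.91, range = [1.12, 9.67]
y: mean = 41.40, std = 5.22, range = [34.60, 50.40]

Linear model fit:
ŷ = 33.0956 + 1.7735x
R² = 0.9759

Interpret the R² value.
About 97.59% of the variability in y is accounted for by the regression on x (R² = 0.9759) — a strong linear fit.

R² = 1 − SS_res/SS_tot compares the residual scatter to the total scatter of y about its mean.

Here R² = 0.9759:
- Explained: 97.59% of the variation in y
- Unexplained (residual): 100% − 97.59% = 2.41%
- Rule of thumb (below 0.3 weak; 0.3 to below 0.7 moderate; 0.7 and above strong) → strong

Calculation: R² = 1 − (SS_res / SS_tot), where SS_res is the sum of squared residuals and SS_tot the total sum of squares.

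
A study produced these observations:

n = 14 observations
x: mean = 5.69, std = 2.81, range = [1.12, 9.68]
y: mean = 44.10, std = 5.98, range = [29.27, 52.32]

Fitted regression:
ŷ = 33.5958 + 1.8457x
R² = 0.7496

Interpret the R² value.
R² = 0.7496 means 74.96% of the variation in y is explained by the linear relationship with x. This indicates a strong fit.

R² (coefficient of determination) measures the proportion of variance in y explained by the regression model.

Here R² = 0.7496:
- Explained: 74.96% of the variation in y
- Unexplained (residual): 100% − 74.96% = 25.04%
- Rule of thumb (below 0.3 weak; 0.3 to below 0.7 moderate; 0.7 and above strong) → strong

Note: R² never decreases when predictors are added, so it should not be used alone to compare models of different size.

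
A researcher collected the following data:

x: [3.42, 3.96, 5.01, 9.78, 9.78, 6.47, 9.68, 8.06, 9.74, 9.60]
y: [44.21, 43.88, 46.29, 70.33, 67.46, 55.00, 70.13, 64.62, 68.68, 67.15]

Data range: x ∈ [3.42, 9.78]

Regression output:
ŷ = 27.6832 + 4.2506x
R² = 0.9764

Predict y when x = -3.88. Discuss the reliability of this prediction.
ŷ = 11.1909, but this is extrapolation (below the data range [3.42, 9.78]) and may be unreliable.

Prediction calculation:
ŷ = 27.6832 + 4.2506 × (-3.88)
ŷ = 11.1909

Reliability:
- Data range: x ∈ [3.42, 9.78]
- Prediction point: x = -3.88 is 7.30 units below the observed range → this is EXTRAPOLATION, not interpolation

Why that matters here:
- The linear relationship may not hold outside the observed range
- Real relationships often flatten, saturate, or turn nonlinear at extremes

Report the number if required, but flag clearly that it is an extrapolation.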